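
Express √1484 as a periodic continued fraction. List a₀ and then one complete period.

[38; 1, 1, 10, 1, 1, 76]

a₀ = ⌊√1484⌋ = 38.
With m₀=0, d₀=1 and mₖ₊₁ = dₖaₖ − mₖ, dₖ₊₁ = (n − mₖ₊₁²)/dₖ, aₖ₊₁ = ⌊(a₀+mₖ₊₁)/dₖ₊₁⌋:
  k=1: m=38, d=40, a=1
  k=2: m=2, d=37, a=1
  k=3: m=35, d=7, a=10
  k=4: m=35, d=37, a=1
  k=5: m=2, d=40, a=1
  k=6: m=38, d=1, a=76
d=1 and a=2a₀=76 at k=6, so the next step gives (m, d) = (38, 40) again — its k=1 value — and the period has length 6.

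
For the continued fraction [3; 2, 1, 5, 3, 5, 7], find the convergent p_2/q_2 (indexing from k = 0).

Using pₖ = aₖpₖ₋₁ + pₖ₋₂, qₖ = aₖqₖ₋₁ + qₖ₋₂ (with p₋₁=1, p₋₂=0, q₋₁=0, q₋₂=1):
  k=0: a=3, p=3, q=1
  k=1: a=2, p=7, q=2
  k=2: a=1, p=10, q=3

10/3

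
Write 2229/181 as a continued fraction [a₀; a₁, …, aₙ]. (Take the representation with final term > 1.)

[12; 3, 5, 1, 2, 3]

2229 = 12×181 + 57
181 = 3×57 + 10
57 = 5×10 + 7
10 = 1×7 + 3
7 = 2×3 + 1
3 = 3×1 + 0  (stop)
So 2229/181 = [12; 3, 5, 1, 2, 3].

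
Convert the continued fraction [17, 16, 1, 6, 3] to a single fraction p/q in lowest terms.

Using pₖ = aₖpₖ₋₁ + pₖ₋₂ and qₖ = aₖqₖ₋₁ + qₖ₋₂:
  k=0: a=17, p=17, q=1
  k=1: a=16, p=273, q=16
  k=2: a=1, p=290, q=17
  k=3: a=6, p=2013, q=118
  k=4: a=3, p=6329, q=371

6329/371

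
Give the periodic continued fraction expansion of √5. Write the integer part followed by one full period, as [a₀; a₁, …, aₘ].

a₀ = ⌊√5⌋ = 2.
With m₀=0, d₀=1 and mₖ₊₁ = dₖaₖ − mₖ, dₖ₊₁ = (n − mₖ₊₁²)/dₖ, aₖ₊₁ = ⌊(a₀+mₖ₊₁)/dₖ₊₁⌋:
  k=1: m=2, d=1, a=4
d=1 and a=2a₀=4 at k=1, so the next step gives (m, d) = (2, 1) again — its k=1 value — and the period has length 1.

[2; 4]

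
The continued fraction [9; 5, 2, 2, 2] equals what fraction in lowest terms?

597/65

Using pₖ = aₖpₖ₋₁ + pₖ₋₂ and qₖ = aₖqₖ₋₁ + qₖ₋₂:
  k=0: a=9, p=9, q=1
  k=1: a=5, p=46, q=5
  k=2: a=2, p=101, q=11
  k=3: a=2, p=248, q=27
  k=4: a=2, p=597, q=65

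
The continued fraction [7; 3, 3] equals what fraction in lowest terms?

73/10

Fold from the inside: start with 3/1.
  3 + 1/3 = 10/3
  7 + 3/10 = 73/10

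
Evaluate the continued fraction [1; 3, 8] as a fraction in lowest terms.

Using pₖ = aₖpₖ₋₁ + pₖ₋₂ and qₖ = aₖqₖ₋₁ + qₖ₋₂:
  k=0: a=1, p=1, q=1
  k=1: a=3, p=4, q=3
  k=2: a=8, p=33, q=25

33/25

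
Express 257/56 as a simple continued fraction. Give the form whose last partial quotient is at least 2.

257 = 4·56 + 33
56 = 1·33 + 23
33 = 1·23 + 10
23 = 2·10 + 3
10 = 3·3 + 1
3 = 3·1 + 0  (stop)
So 257/56 = [4; 1, 1, 2, 3, 3].

[4; 1, 1, 2, 3, 3]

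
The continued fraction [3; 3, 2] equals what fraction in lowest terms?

Using pₖ = aₖpₖ₋₁ + pₖ₋₂ and qₖ = aₖqₖ₋₁ + qₖ₋₂:
  k=0: a=3, p=3, q=1
  k=1: a=3, p=10, q=3
  k=2: a=2, p=23, q=7

23/7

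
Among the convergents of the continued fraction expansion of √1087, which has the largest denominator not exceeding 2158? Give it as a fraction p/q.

70687/2144

√1087 = [32; 1, 31, 1, 64, …] (period length 4).
Convergents:
  p_0/q_0 = 32/1
  p_1/q_1 = 33/1
  p_2/q_2 = 1055/32
  p_3/q_3 = 1088/33
  p_4/q_4 = 70687/2144
  p_5/q_5 = 71775/2177
q_4 = 2144 ≤ 2158 < 2177 = q_5, so the answer is 70687/2144.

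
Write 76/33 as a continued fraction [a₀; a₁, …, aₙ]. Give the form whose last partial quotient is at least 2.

[2; 3, 3, 3]

76 = 2*33 + 10
33 = 3*10 + 3
10 = 3*3 + 1
3 = 3*1 + 0  (stop)
So 76/33 = [2; 3, 3, 3].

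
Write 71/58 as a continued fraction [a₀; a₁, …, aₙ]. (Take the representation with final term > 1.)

71 = 1·58 + 13
58 = 4·13 + 6
13 = 2·6 + 1
6 = 6·1 + 0  (stop)
So 71/58 = [1; 4, 2, 6].

[1; 4, 2, 6]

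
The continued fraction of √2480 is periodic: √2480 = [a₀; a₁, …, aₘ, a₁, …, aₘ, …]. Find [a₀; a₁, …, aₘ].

[49; 1, 3, 1, 98]

a₀ = ⌊√2480⌋ = 49.
With m₀=0, d₀=1 and mₖ₊₁ = dₖaₖ − mₖ, dₖ₊₁ = (n − mₖ₊₁²)/dₖ, aₖ₊₁ = ⌊(a₀+mₖ₊₁)/dₖ₊₁⌋:
  k=1: m=49, d=79, a=1
  k=2: m=30, d=20, a=3
  k=3: m=30, d=79, a=1
  k=4: m=49, d=1, a=98
d=1 and a=2a₀=98 at k=4, so the next step gives (m, d) = (49, 79) again — its k=1 value — and the period has length 4.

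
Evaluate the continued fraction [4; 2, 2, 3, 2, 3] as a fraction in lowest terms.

591/134

Fold from the inside: start with 3/1.
  2 + 1/3 = 7/3
  3 + 3/7 = 24/7
  2 + 7/24 = 55/24
  2 + 24/55 = 134/55
  4 + 55/134 = 591/134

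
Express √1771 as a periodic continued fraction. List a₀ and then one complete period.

a₀ = ⌊√1771⌋ = 42.
With m₀=0, d₀=1 and mₖ₊₁ = dₖaₖ − mₖ, dₖ₊₁ = (n − mₖ₊₁²)/dₖ, aₖ₊₁ = ⌊(a₀+mₖ₊₁)/dₖ₊₁⌋:
  k=1: m=42, d=7, a=12
  k=2: m=42, d=1, a=84
d=1 and a=2a₀=84 at k=2, so the next step gives (m, d) = (42, 7) again — its k=1 value — and the period has length 2.

[42; 12, 84]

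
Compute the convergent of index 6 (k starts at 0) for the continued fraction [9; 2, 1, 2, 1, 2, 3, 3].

Using pₖ = aₖpₖ₋₁ + pₖ₋₂, qₖ = aₖqₖ₋₁ + qₖ₋₂ (with p₋₁=1, p₋₂=0, q₋₁=0, q₋₂=1):
  k=0: a=9, p=9, q=1
  k=1: a=2, p=19, q=2
  k=2: a=1, p=28, q=3
  k=3: a=2, p=75, q=8
  k=4: a=1, p=103, q=11
  k=5: a=2, p=281, q=30
  k=6: a=3, p=946, q=101

946/101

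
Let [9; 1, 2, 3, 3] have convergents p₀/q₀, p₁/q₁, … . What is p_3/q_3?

97/10

Using pₖ = aₖpₖ₋₁ + pₖ₋₂, qₖ = aₖqₖ₋₁ + qₖ₋₂ (with p₋₁=1, p₋₂=0, q₋₁=0, q₋₂=1):
  k=0: a=9, p=9, q=1
  k=1: a=1, p=10, q=1
  k=2: a=2, p=29, q=3
  k=3: a=3, p=97, q=10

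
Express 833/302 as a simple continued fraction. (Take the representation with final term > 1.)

833 = 2×302 + 229
302 = 1×229 + 73
229 = 3×73 + 10
73 = 7×10 + 3
10 = 3×3 + 1
3 = 3×1 + 0  (stop)
So 833/302 = [2; 1, 3, 7, 3, 3].

[2; 1, 3, 7, 3, 3]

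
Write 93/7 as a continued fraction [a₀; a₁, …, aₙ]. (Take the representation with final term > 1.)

93 = 13*7 + 2
7 = 3*2 + 1
2 = 2*1 + 0  (stop)
So 93/7 = [13; 3, 2].

[13; 3, 2]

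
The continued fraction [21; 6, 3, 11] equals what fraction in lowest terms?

Fold from the inside: start with 11/1.
  3 + 1/11 = 34/11
  6 + 11/34 = 215/34
  21 + 34/215 = 4549/215

4549/215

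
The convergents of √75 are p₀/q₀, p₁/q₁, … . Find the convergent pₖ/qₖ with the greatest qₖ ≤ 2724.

√75 = [8; 1, 1, 1, 16, …] (period length 4).
Convergents:
  p_0/q_0 = 8/1
  p_1/q_1 = 9/1
  p_2/q_2 = 17/2
  p_3/q_3 = 26/3
  p_4/q_4 = 433/50
  p_5/q_5 = 459/53
  p_6/q_6 = 892/103
  p_7/q_7 = 1351/156
  p_8/q_8 = 22508/2599
  p_9/q_9 = 23859/2755
q_8 = 2599 ≤ 2724 < 2755 = q_9, so the answer is 22508/2599.

22508/2599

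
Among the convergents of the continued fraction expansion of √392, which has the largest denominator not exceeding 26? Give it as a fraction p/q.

√392 = [19; 1, 3, 1, 38, …] (period length 4).
Convergents:
  p_0/q_0 = 19/1
  p_1/q_1 = 20/1
  p_2/q_2 = 79/4
  p_3/q_3 = 99/5
  p_4/q_4 = 3841/194
q_3 = 5 ≤ 26 < 194 = q_4, so the answer is 99/5.

99/5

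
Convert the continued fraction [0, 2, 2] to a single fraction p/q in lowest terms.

2/5

Fold from the inside: start with 2/1.
  2 + 1/2 = 5/2
  0 + 2/5 = 2/5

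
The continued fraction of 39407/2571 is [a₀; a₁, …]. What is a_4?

2

39407 = 15·2571 + 842   →  a_0 = 15
2571 = 3·842 + 45   →  a_1 = 3
842 = 18·45 + 32   →  a_2 = 18
45 = 1·32 + 13   →  a_3 = 1
32 = 2·13 + 6   →  a_4 = 2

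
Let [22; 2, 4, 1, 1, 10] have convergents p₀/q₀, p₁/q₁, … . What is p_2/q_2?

Using pₖ = aₖpₖ₋₁ + pₖ₋₂, qₖ = aₖqₖ₋₁ + qₖ₋₂ (with p₋₁=1, p₋₂=0, q₋₁=0, q₋₂=1):
  k=0: a=22, p=22, q=1
  k=1: a=2, p=45, q=2
  k=2: a=4, p=202, q=9

202/9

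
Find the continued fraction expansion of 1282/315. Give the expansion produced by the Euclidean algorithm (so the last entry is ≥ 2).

[4; 14, 3, 7]

1282 = 4×315 + 22
315 = 14×22 + 7
22 = 3×7 + 1
7 = 7×1 + 0  (stop)
So 1282/315 = [4; 14, 3, 7].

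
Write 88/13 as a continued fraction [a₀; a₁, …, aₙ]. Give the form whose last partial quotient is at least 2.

[6; 1, 3, 3]

88 = 6·13 + 10
13 = 1·10 + 3
10 = 3·3 + 1
3 = 3·1 + 0  (stop)
So 88/13 = [6; 1, 3, 3].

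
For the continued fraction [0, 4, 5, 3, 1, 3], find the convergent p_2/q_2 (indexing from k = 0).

5/21

Using pₖ = aₖpₖ₋₁ + pₖ₋₂, qₖ = aₖqₖ₋₁ + qₖ₋₂ (with p₋₁=1, p₋₂=0, q₋₁=0, q₋₂=1):
  k=0: a=0, p=0, q=1
  k=1: a=4, p=1, q=4
  k=2: a=5, p=5, q=21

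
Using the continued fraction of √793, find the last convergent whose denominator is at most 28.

704/25

√793 = [28; 6, 4, 6, 56, …] (period length 4).
Convergents:
  p_0/q_0 = 28/1
  p_1/q_1 = 169/6
  p_2/q_2 = 704/25
  p_3/q_3 = 4393/156
q_2 = 25 ≤ 28 < 156 = q_3, so the answer is 704/25.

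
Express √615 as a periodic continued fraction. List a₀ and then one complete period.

[24; 1, 3, 1, 48]

a₀ = ⌊√615⌋ = 24.
With m₀=0, d₀=1 and mₖ₊₁ = dₖaₖ − mₖ, dₖ₊₁ = (n − mₖ₊₁²)/dₖ, aₖ₊₁ = ⌊(a₀+mₖ₊₁)/dₖ₊₁⌋:
  k=1: m=24, d=39, a=1
  k=2: m=15, d=10, a=3
  k=3: m=15, d=39, a=1
  k=4: m=24, d=1, a=48
d=1 and a=2a₀=48 at k=4, so the next step gives (m, d) = (24, 39) again — its k=1 value — and the period has length 4.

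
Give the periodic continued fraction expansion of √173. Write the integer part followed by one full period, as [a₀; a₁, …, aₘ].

[13; 6, 1, 1, 6, 26]

a₀ = ⌊√173⌋ = 13.
With m₀=0, d₀=1 and mₖ₊₁ = dₖaₖ − mₖ, dₖ₊₁ = (n − mₖ₊₁²)/dₖ, aₖ₊₁ = ⌊(a₀+mₖ₊₁)/dₖ₊₁⌋:
  k=1: m=13, d=4, a=6
  k=2: m=11, d=13, a=1
  k=3: m=2, d=13, a=1
  k=4: m=11, d=4, a=6
  k=5: m=13, d=1, a=26
d=1 and a=2a₀=26 at k=5, so the next step gives (m, d) = (13, 4) again — its k=1 value — and the period has length 5.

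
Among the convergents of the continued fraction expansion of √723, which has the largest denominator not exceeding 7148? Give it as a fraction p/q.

117127/4356

√723 = [26; 1, 7, 1, 52, …] (period length 4).
Convergents:
  p_0/q_0 = 26/1
  p_1/q_1 = 27/1
  p_2/q_2 = 215/8
  p_3/q_3 = 242/9
  p_4/q_4 = 12799/476
  p_5/q_5 = 13041/485
  p_6/q_6 = 104086/3871
  p_7/q_7 = 117127/4356
  p_8/q_8 = 6194690/230383
q_7 = 4356 ≤ 7148 < 230383 = q_8, so the answer is 117127/4356.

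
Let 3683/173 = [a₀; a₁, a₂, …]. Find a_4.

3683 = 21·173 + 50   →  a_0 = 21
173 = 3·50 + 23   →  a_1 = 3
50 = 2·23 + 4   →  a_2 = 2
23 = 5·4 + 3   →  a_3 = 5
4 = 1·3 + 1   →  a_4 = 1

1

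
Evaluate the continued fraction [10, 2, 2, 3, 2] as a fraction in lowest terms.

406/39

Using pₖ = aₖpₖ₋₁ + pₖ₋₂ and qₖ = aₖqₖ₋₁ + qₖ₋₂:
  k=0: a=10, p=10, q=1
  k=1: a=2, p=21, q=2
  k=2: a=2, p=52, q=5
  k=3: a=3, p=177, q=17
  k=4: a=2, p=406, q=39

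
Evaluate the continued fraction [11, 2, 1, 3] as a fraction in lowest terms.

Using pₖ = aₖpₖ₋₁ + pₖ₋₂ and qₖ = aₖqₖ₋₁ + qₖ₋₂:
  k=0: a=11, p=11, q=1
  k=1: a=2, p=23, q=2
  k=2: a=1, p=34, q=3
  k=3: a=3, p=125, q=11

125/11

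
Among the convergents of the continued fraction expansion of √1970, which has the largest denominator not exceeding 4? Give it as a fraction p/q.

133/3

√1970 = [44; 2, 1, 1, 2, 88, …] (period length 5).
Convergents:
  p_0/q_0 = 44/1
  p_1/q_1 = 89/2
  p_2/q_2 = 133/3
  p_3/q_3 = 222/5
q_2 = 3 ≤ 4 < 5 = q_3, so the answer is 133/3.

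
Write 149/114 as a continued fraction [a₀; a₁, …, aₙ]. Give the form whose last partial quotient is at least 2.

149 = 1×114 + 35
114 = 3×35 + 9
35 = 3×9 + 8
9 = 1×8 + 1
8 = 8×1 + 0  (stop)
So 149/114 = [1; 3, 3, 1, 8].

[1; 3, 3, 1, 8]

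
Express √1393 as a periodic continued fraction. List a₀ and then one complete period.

[37; 3, 10, 3, 74]

a₀ = ⌊√1393⌋ = 37.
With m₀=0, d₀=1 and mₖ₊₁ = dₖaₖ − mₖ, dₖ₊₁ = (n − mₖ₊₁²)/dₖ, aₖ₊₁ = ⌊(a₀+mₖ₊₁)/dₖ₊₁⌋:
  k=1: m=37, d=24, a=3
  k=2: m=35, d=7, a=10
  k=3: m=35, d=24, a=3
  k=4: m=37, d=1, a=74
d=1 and a=2a₀=74 at k=4, so the next step gives (m, d) = (37, 24) again — its k=1 value — and the period has length 4.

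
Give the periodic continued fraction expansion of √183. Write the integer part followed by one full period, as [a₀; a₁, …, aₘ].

a₀ = ⌊√183⌋ = 13.
With m₀=0, d₀=1 and mₖ₊₁ = dₖaₖ − mₖ, dₖ₊₁ = (n − mₖ₊₁²)/dₖ, aₖ₊₁ = ⌊(a₀+mₖ₊₁)/dₖ₊₁⌋:
  k=1: m=13, d=14, a=1
  k=2: m=1, d=13, a=1
  k=3: m=12, d=3, a=8
  k=4: m=12, d=13, a=1
  k=5: m=1, d=14, a=1
  k=6: m=13, d=1, a=26
d=1 and a=2a₀=26 at k=6, so the next step gives (m, d) = (13, 14) again — its k=1 value — and the period has length 6.

[13; 1, 1, 8, 1, 1, 26]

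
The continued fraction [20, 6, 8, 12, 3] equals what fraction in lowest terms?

Using pₖ = aₖpₖ₋₁ + pₖ₋₂ and qₖ = aₖqₖ₋₁ + qₖ₋₂:
  k=0: a=20, p=20, q=1
  k=1: a=6, p=121, q=6
  k=2: a=8, p=988, q=49
  k=3: a=12, p=11977, q=594
  k=4: a=3, p=36919, q=1831

36919/1831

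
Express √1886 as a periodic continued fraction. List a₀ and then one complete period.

a₀ = ⌊√1886⌋ = 43.
With m₀=0, d₀=1 and mₖ₊₁ = dₖaₖ − mₖ, dₖ₊₁ = (n − mₖ₊₁²)/dₖ, aₖ₊₁ = ⌊(a₀+mₖ₊₁)/dₖ₊₁⌋:
  k=1: m=43, d=37, a=2
  k=2: m=31, d=25, a=2
  k=3: m=19, d=61, a=1
  k=4: m=42, d=2, a=42
  k=5: m=42, d=61, a=1
  k=6: m=19, d=25, a=2
  k=7: m=31, d=37, a=2
  k=8: m=43, d=1, a=86
d=1 and a=2a₀=86 at k=8, so the next step gives (m, d) = (43, 37) again — its k=1 value — and the period has length 8.

[43; 2, 2, 1, 42, 1, 2, 2, 86]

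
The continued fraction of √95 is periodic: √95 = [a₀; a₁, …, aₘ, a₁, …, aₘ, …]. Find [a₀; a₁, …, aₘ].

a₀ = ⌊√95⌋ = 9.
With m₀=0, d₀=1 and mₖ₊₁ = dₖaₖ − mₖ, dₖ₊₁ = (n − mₖ₊₁²)/dₖ, aₖ₊₁ = ⌊(a₀+mₖ₊₁)/dₖ₊₁⌋:
  k=1: m=9, d=14, a=1
  k=2: m=5, d=5, a=2
  k=3: m=5, d=14, a=1
  k=4: m=9, d=1, a=18
d=1 and a=2a₀=18 at k=4, so the next step gives (m, d) = (9, 14) again — its k=1 value — and the period has length 4.

[9; 1, 2, 1, 18]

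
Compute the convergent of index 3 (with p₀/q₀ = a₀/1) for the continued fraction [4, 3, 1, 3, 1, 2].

64/15

Using pₖ = aₖpₖ₋₁ + pₖ₋₂, qₖ = aₖqₖ₋₁ + qₖ₋₂ (with p₋₁=1, p₋₂=0, q₋₁=0, q₋₂=1):
  k=0: a=4, p=4, q=1
  k=1: a=3, p=13, q=3
  k=2: a=1, p=17, q=4
  k=3: a=3, p=64, q=15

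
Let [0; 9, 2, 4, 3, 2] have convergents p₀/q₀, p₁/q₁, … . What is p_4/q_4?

29/274

Using pₖ = aₖpₖ₋₁ + pₖ₋₂, qₖ = aₖqₖ₋₁ + qₖ₋₂ (with p₋₁=1, p₋₂=0, q₋₁=0, q₋₂=1):
  k=0: a=0, p=0, q=1
  k=1: a=9, p=1, q=9
  k=2: a=2, p=2, q=19
  k=3: a=4, p=9, q=85
  k=4: a=3, p=29, q=274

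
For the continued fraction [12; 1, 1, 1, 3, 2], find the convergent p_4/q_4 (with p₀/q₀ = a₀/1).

139/11

Using pₖ = aₖpₖ₋₁ + pₖ₋₂, qₖ = aₖqₖ₋₁ + qₖ₋₂ (with p₋₁=1, p₋₂=0, q₋₁=0, q₋₂=1):
  k=0: a=12, p=12, q=1
  k=1: a=1, p=13, q=1
  k=2: a=1, p=25, q=2
  k=3: a=1, p=38, q=3
  k=4: a=3, p=139, q=11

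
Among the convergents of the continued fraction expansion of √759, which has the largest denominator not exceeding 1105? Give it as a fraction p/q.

√759 = [27; 1, 1, 4, 1, 1, 54, …] (period length 6).
Convergents:
  p_0/q_0 = 27/1
  p_1/q_1 = 28/1
  p_2/q_2 = 55/2
  p_3/q_3 = 248/9
  p_4/q_4 = 303/11
  p_5/q_5 = 551/20
  p_6/q_6 = 30057/1091
  p_7/q_7 = 30608/1111
q_6 = 1091 ≤ 1105 < 1111 = q_7, so the answer is 30057/1091.

30057/1091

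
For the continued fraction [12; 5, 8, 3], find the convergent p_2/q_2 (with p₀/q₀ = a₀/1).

500/41

Using pₖ = aₖpₖ₋₁ + pₖ₋₂, qₖ = aₖqₖ₋₁ + qₖ₋₂ (with p₋₁=1, p₋₂=0, q₋₁=0, q₋₂=1):
  k=0: a=12, p=12, q=1
  k=1: a=5, p=61, q=5
  k=2: a=8, p=500, q=41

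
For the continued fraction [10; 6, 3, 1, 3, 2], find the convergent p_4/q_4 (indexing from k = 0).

955/94

Using pₖ = aₖpₖ₋₁ + pₖ₋₂, qₖ = aₖqₖ₋₁ + qₖ₋₂ (with p₋₁=1, p₋₂=0, q₋₁=0, q₋₂=1):
  k=0: a=10, p=10, q=1
  k=1: a=6, p=61, q=6
  k=2: a=3, p=193, q=19
  k=3: a=1, p=254, q=25
  k=4: a=3, p=955, q=94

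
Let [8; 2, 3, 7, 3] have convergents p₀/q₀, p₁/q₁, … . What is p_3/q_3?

Using pₖ = aₖpₖ₋₁ + pₖ₋₂, qₖ = aₖqₖ₋₁ + qₖ₋₂ (with p₋₁=1, p₋₂=0, q₋₁=0, q₋₂=1):
  k=0: a=8, p=8, q=1
  k=1: a=2, p=17, q=2
  k=2: a=3, p=59, q=7
  k=3: a=7, p=430, q=51

430/51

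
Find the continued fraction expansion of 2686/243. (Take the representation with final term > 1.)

2686 = 11×243 + 13
243 = 18×13 + 9
13 = 1×9 + 4
9 = 2×4 + 1
4 = 4×1 + 0  (stop)
So 2686/243 = [11; 18, 1, 2, 4].

[11; 18, 1, 2, 4]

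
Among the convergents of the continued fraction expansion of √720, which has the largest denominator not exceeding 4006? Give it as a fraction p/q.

√720 = [26; 1, 4, 1, 52, …] (period length 4).
Convergents:
  p_0/q_0 = 26/1
  p_1/q_1 = 27/1
  p_2/q_2 = 134/5
  p_3/q_3 = 161/6
  p_4/q_4 = 8506/317
  p_5/q_5 = 8667/323
  p_6/q_6 = 43174/1609
  p_7/q_7 = 51841/1932
  p_8/q_8 = 2738906/102073
q_7 = 1932 ≤ 4006 < 102073 = q_8, so the answer is 51841/1932.

51841/1932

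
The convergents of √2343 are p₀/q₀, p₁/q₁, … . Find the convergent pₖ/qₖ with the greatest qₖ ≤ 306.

10649/220

√2343 = [48; 2, 2, 8, 2, 2, 96, …] (period length 6).
Convergents:
  p_0/q_0 = 48/1
  p_1/q_1 = 97/2
  p_2/q_2 = 242/5
  p_3/q_3 = 2033/42
  p_4/q_4 = 4308/89
  p_5/q_5 = 10649/220
  p_6/q_6 = 1026612/21209
q_5 = 220 ≤ 306 < 21209 = q_6, so the answer is 10649/220.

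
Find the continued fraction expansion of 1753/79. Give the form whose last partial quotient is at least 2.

[22; 5, 3, 1, 3]

1753 = 22·79 + 15
79 = 5·15 + 4
15 = 3·4 + 3
4 = 1·3 + 1
3 = 3·1 + 0  (stop)
So 1753/79 = [22; 5, 3, 1, 3].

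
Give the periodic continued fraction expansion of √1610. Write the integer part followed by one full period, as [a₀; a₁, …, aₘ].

a₀ = ⌊√1610⌋ = 40.
With m₀=0, d₀=1 and mₖ₊₁ = dₖaₖ − mₖ, dₖ₊₁ = (n − mₖ₊₁²)/dₖ, aₖ₊₁ = ⌊(a₀+mₖ₊₁)/dₖ₊₁⌋:
  k=1: m=40, d=10, a=8
  k=2: m=40, d=1, a=80
d=1 and a=2a₀=80 at k=2, so the next step gives (m, d) = (40, 10) again — its k=1 value — and the period has length 2.

[40; 8, 80]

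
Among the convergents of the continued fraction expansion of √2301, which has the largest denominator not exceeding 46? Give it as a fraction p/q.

1535/32

√2301 = [47; 1, 30, 1, 94, …] (period length 4).
Convergents:
  p_0/q_0 = 47/1
  p_1/q_1 = 48/1
  p_2/q_2 = 1487/31
  p_3/q_3 = 1535/32
  p_4/q_4 = 145777/3039
q_3 = 32 ≤ 46 < 3039 = q_4, so the answer is 1535/32.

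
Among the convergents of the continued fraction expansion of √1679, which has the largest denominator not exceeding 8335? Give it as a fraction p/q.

√1679 = [40; 1, 39, 1, 80, …] (period length 4).
Convergents:
  p_0/q_0 = 40/1
  p_1/q_1 = 41/1
  p_2/q_2 = 1639/40
  p_3/q_3 = 1680/41
  p_4/q_4 = 136039/3320
  p_5/q_5 = 137719/3361
  p_6/q_6 = 5507080/134399
q_5 = 3361 ≤ 8335 < 134399 = q_6, so the answer is 137719/3361.

137719/3361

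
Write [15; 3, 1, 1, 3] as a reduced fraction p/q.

382/25

Fold from the inside: start with 3/1.
  1 + 1/3 = 4/3
  1 + 3/4 = 7/4
  3 + 4/7 = 25/7
  15 + 7/25 = 382/25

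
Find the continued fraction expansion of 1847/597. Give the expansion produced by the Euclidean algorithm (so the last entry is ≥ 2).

[3; 10, 1, 1, 1, 18]

1847 = 3*597 + 56
597 = 10*56 + 37
56 = 1*37 + 19
37 = 1*19 + 18
19 = 1*18 + 1
18 = 18*1 + 0  (stop)
So 1847/597 = [3; 10, 1, 1, 1, 18].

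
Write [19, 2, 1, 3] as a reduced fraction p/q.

Using pₖ = aₖpₖ₋₁ + pₖ₋₂ and qₖ = aₖqₖ₋₁ + qₖ₋₂:
  k=0: a=19, p=19, q=1
  k=1: a=2, p=39, q=2
  k=2: a=1, p=58, q=3
  k=3: a=3, p=213, q=11

213/11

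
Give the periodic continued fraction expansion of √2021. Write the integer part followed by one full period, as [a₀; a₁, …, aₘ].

a₀ = ⌊√2021⌋ = 44.
With m₀=0, d₀=1 and mₖ₊₁ = dₖaₖ − mₖ, dₖ₊₁ = (n − mₖ₊₁²)/dₖ, aₖ₊₁ = ⌊(a₀+mₖ₊₁)/dₖ₊₁⌋:
  k=1: m=44, d=85, a=1
  k=2: m=41, d=4, a=21
  k=3: m=43, d=43, a=2
  k=4: m=43, d=4, a=21
  k=5: m=41, d=85, a=1
  k=6: m=44, d=1, a=88
d=1 and a=2a₀=88 at k=6, so the next step gives (m, d) = (44, 85) again — its k=1 value — and the period has length 6.

[44; 1, 21, 2, 21, 1, 88]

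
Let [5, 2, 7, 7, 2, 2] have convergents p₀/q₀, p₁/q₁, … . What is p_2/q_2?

82/15

Using pₖ = aₖpₖ₋₁ + pₖ₋₂, qₖ = aₖqₖ₋₁ + qₖ₋₂ (with p₋₁=1, p₋₂=0, q₋₁=0, q₋₂=1):
  k=0: a=5, p=5, q=1
  k=1: a=2, p=11, q=2
  k=2: a=7, p=82, q=15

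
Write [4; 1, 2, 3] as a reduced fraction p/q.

Using pₖ = aₖpₖ₋₁ + pₖ₋₂ and qₖ = aₖqₖ₋₁ + qₖ₋₂:
  k=0: a=4, p=4, q=1
  k=1: a=1, p=5, q=1
  k=2: a=2, p=14, q=3
  k=3: a=3, p=47, q=10

47/10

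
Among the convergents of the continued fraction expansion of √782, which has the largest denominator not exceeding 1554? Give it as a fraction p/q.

43037/1539

√782 = [27; 1, 26, 1, 54, …] (period length 4).
Convergents:
  p_0/q_0 = 27/1
  p_1/q_1 = 28/1
  p_2/q_2 = 755/27
  p_3/q_3 = 783/28
  p_4/q_4 = 43037/1539
  p_5/q_5 = 43820/1567
q_4 = 1539 ≤ 1554 < 1567 = q_5, so the answer is 43037/1539.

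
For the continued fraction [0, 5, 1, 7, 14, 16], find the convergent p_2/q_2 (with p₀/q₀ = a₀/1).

Using pₖ = aₖpₖ₋₁ + pₖ₋₂, qₖ = aₖqₖ₋₁ + qₖ₋₂ (with p₋₁=1, p₋₂=0, q₋₁=0, q₋₂=1):
  k=0: a=0, p=0, q=1
  k=1: a=5, p=1, q=5
  k=2: a=1, p=1, q=6

1/6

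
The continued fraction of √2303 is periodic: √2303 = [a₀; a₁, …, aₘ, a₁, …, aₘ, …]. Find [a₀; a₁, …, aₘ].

a₀ = ⌊√2303⌋ = 47.

[47; 1, 94]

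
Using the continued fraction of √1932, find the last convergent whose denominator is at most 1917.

84085/1913

√1932 = [43; 1, 20, 1, 86, …] (period length 4).
Convergents:
  p_0/q_0 = 43/1
  p_1/q_1 = 44/1
  p_2/q_2 = 923/21
  p_3/q_3 = 967/22
  p_4/q_4 = 84085/1913
  p_5/q_5 = 85052/1935
q_4 = 1913 ≤ 1917 < 1935 = q_5, so the answer is 84085/1913.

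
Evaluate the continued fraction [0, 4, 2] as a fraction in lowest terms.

2/9

Using pₖ = aₖpₖ₋₁ + pₖ₋₂ and qₖ = aₖqₖ₋₁ + qₖ₋₂:
  k=0: a=0, p=0, q=1
  k=1: a=4, p=1, q=4
  k=2: a=2, p=2, q=9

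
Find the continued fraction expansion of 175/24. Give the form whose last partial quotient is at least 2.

[7; 3, 2, 3]

175 = 7·24 + 7
24 = 3·7 + 3
7 = 2·3 + 1
3 = 3·1 + 0  (stop)
So 175/24 = [7; 3, 2, 3].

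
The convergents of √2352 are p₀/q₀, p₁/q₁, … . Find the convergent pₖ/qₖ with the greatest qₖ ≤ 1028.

√2352 = [48; 2, 96, …] (period length 2).
Convergents:
  p_0/q_0 = 48/1
  p_1/q_1 = 97/2
  p_2/q_2 = 9360/193
  p_3/q_3 = 18817/388
  p_4/q_4 = 1815792/37441
q_3 = 388 ≤ 1028 < 37441 = q_4, so the answer is 18817/388.

18817/388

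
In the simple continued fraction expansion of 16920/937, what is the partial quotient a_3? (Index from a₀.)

16920 = 18·937 + 54   →  a_0 = 18
937 = 17·54 + 19   →  a_1 = 17
54 = 2·19 + 16   →  a_2 = 2
19 = 1·16 + 3   →  a_3 = 1

1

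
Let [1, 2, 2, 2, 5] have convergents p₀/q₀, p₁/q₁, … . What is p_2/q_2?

Using pₖ = aₖpₖ₋₁ + pₖ₋₂, qₖ = aₖqₖ₋₁ + qₖ₋₂ (with p₋₁=1, p₋₂=0, q₋₁=0, q₋₂=1):
  k=0: a=1, p=1, q=1
  k=1: a=2, p=3, q=2
  k=2: a=2, p=7, q=5

7/5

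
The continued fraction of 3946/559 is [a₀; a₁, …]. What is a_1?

16

3946 = 7·559 + 33   →  a_0 = 7
559 = 16·33 + 31   →  a_1 = 16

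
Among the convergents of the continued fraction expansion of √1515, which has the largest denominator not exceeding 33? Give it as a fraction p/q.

506/13

√1515 = [38; 1, 11, 1, 76, …] (period length 4).
Convergents:
  p_0/q_0 = 38/1
  p_1/q_1 = 39/1
  p_2/q_2 = 467/12
  p_3/q_3 = 506/13
  p_4/q_4 = 38923/1000
q_3 = 13 ≤ 33 < 1000 = q_4, so the answer is 506/13.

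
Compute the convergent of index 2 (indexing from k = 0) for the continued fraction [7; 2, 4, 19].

67/9

Using pₖ = aₖpₖ₋₁ + pₖ₋₂, qₖ = aₖqₖ₋₁ + qₖ₋₂ (with p₋₁=1, p₋₂=0, q₋₁=0, q₋₂=1):
  k=0: a=7, p=7, q=1
  k=1: a=2, p=15, q=2
  k=2: a=4, p=67, q=9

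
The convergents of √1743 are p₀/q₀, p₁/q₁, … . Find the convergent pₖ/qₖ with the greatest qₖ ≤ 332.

√1743 = [41; 1, 2, 1, 82, …] (period length 4).
Convergents:
  p_0/q_0 = 41/1
  p_1/q_1 = 42/1
  p_2/q_2 = 125/3
  p_3/q_3 = 167/4
  p_4/q_4 = 13819/331
  p_5/q_5 = 13986/335
q_4 = 331 ≤ 332 < 335 = q_5, so the answer is 13819/331.

13819/331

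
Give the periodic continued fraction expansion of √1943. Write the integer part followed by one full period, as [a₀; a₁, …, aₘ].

[44; 12, 1, 1, 2, 1, 1, 12, 88]

a₀ = ⌊√1943⌋ = 44.
With m₀=0, d₀=1 and mₖ₊₁ = dₖaₖ − mₖ, dₖ₊₁ = (n − mₖ₊₁²)/dₖ, aₖ₊₁ = ⌊(a₀+mₖ₊₁)/dₖ₊₁⌋:
  k=1: m=44, d=7, a=12
  k=2: m=40, d=49, a=1
  k=3: m=9, d=38, a=1
  k=4: m=29, d=29, a=2
  k=5: m=29, d=38, a=1
  k=6: m=9, d=49, a=1
  k=7: m=40, d=7, a=12
  k=8: m=44, d=1, a=88
d=1 and a=2a₀=88 at k=8, so the next step gives (m, d) = (44, 7) again — its k=1 value — and the period has length 8.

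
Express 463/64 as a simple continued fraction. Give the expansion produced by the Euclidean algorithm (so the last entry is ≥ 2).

463 = 7×64 + 15
64 = 4×15 + 4
15 = 3×4 + 3
4 = 1×3 + 1
3 = 3×1 + 0  (stop)
So 463/64 = [7; 4, 3, 1, 3].

[7; 4, 3, 1, 3]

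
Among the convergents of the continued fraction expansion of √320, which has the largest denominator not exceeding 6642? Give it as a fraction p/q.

51841/2898

√320 = [17; 1, 7, 1, 34, …] (period length 4).
Convergents:
  p_0/q_0 = 17/1
  p_1/q_1 = 18/1
  p_2/q_2 = 143/8
  p_3/q_3 = 161/9
  p_4/q_4 = 5617/314
  p_5/q_5 = 5778/323
  p_6/q_6 = 46063/2575
  p_7/q_7 = 51841/2898
  p_8/q_8 = 1808657/101107
q_7 = 2898 ≤ 6642 < 101107 = q_8, so the answer is 51841/2898.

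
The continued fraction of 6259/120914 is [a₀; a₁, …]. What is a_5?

6259 = 0·120914 + 6259   →  a_0 = 0
120914 = 19·6259 + 1993   →  a_1 = 19
6259 = 3·1993 + 280   →  a_2 = 3
1993 = 7·280 + 33   →  a_3 = 7
280 = 8·33 + 16   →  a_4 = 8
33 = 2·16 + 1   →  a_5 = 2

2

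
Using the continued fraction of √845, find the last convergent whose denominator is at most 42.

√845 = [29; 14, 1, 1, 14, 58, …] (period length 5).
Convergents:
  p_0/q_0 = 29/1
  p_1/q_1 = 407/14
  p_2/q_2 = 436/15
  p_3/q_3 = 843/29
  p_4/q_4 = 12238/421
q_3 = 29 ≤ 42 < 421 = q_4, so the answer is 843/29.

843/29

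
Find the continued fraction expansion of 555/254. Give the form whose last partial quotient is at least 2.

[2; 5, 2, 2, 9]

555 = 2·254 + 47
254 = 5·47 + 19
47 = 2·19 + 9
19 = 2·9 + 1
9 = 9·1 + 0  (stop)
So 555/254 = [2; 5, 2, 2, 9].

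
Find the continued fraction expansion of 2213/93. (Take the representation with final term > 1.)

[23; 1, 3, 1, 8, 2]

2213 = 23*93 + 74
93 = 1*74 + 19
74 = 3*19 + 17
19 = 1*17 + 2
17 = 8*2 + 1
2 = 2*1 + 0  (stop)
So 2213/93 = [23; 1, 3, 1, 8, 2].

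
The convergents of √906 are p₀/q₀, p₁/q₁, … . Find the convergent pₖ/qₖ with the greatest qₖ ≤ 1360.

√906 = [30; 10, 60, …] (period length 2).
Convergents:
  p_0/q_0 = 30/1
  p_1/q_1 = 301/10
  p_2/q_2 = 18090/601
  p_3/q_3 = 181201/6020
q_2 = 601 ≤ 1360 < 6020 = q_3, so the answer is 18090/601.

18090/601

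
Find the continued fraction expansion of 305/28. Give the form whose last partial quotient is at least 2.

305 = 10·28 + 25
28 = 1·25 + 3
25 = 8·3 + 1
3 = 3·1 + 0  (stop)
So 305/28 = [10; 1, 8, 3].

[10; 1, 8, 3]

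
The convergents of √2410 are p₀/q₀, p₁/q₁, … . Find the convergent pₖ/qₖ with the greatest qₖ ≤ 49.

540/11

√2410 = [49; 10, 1, 8, 1, 10, 98, …] (period length 6).
Convergents:
  p_0/q_0 = 49/1
  p_1/q_1 = 491/10
  p_2/q_2 = 540/11
  p_3/q_3 = 4811/98
q_2 = 11 ≤ 49 < 98 = q_3, so the answer is 540/11.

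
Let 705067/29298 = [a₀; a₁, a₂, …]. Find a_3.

2

705067 = 24·29298 + 1915   →  a_0 = 24
29298 = 15·1915 + 573   →  a_1 = 15
1915 = 3·573 + 196   →  a_2 = 3
573 = 2·196 + 181   →  a_3 = 2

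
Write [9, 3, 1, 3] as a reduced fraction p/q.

139/15

Using pₖ = aₖpₖ₋₁ + pₖ₋₂ and qₖ = aₖqₖ₋₁ + qₖ₋₂:
  k=0: a=9, p=9, q=1
  k=1: a=3, p=28, q=3
  k=2: a=1, p=37, q=4
  k=3: a=3, p=139, q=15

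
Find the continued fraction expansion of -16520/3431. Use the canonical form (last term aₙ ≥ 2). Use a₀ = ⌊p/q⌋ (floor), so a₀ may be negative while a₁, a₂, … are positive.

-16520 = -5·3431 + 635
3431 = 5·635 + 256
635 = 2·256 + 123
256 = 2·123 + 10
123 = 12·10 + 3
10 = 3·3 + 1
3 = 3·1 + 0  (stop)
So -16520/3431 = [-5; 5, 2, 2, 12, 3, 3].

[-5; 5, 2, 2, 12, 3, 3]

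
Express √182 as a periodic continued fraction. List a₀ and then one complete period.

[13; 2, 26]

a₀ = ⌊√182⌋ = 13.
With m₀=0, d₀=1 and mₖ₊₁ = dₖaₖ − mₖ, dₖ₊₁ = (n − mₖ₊₁²)/dₖ, aₖ₊₁ = ⌊(a₀+mₖ₊₁)/dₖ₊₁⌋:
  k=1: m=13, d=13, a=2
  k=2: m=13, d=1, a=26
d=1 and a=2a₀=26 at k=2, so the next step gives (m, d) = (13, 13) again — its k=1 value — and the period has length 2.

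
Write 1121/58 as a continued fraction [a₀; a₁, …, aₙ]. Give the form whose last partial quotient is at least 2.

1121 = 19*58 + 19
58 = 3*19 + 1
19 = 19*1 + 0  (stop)
So 1121/58 = [19; 3, 19].

[19; 3, 19]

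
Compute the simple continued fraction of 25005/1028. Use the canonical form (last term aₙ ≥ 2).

25005 = 24·1028 + 333
1028 = 3·333 + 29
333 = 11·29 + 14
29 = 2·14 + 1
14 = 14·1 + 0  (stop)
So 25005/1028 = [24; 3, 11, 2, 14].

[24; 3, 11, 2, 14]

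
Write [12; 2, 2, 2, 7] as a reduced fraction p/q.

1105/89

Using pₖ = aₖpₖ₋₁ + pₖ₋₂ and qₖ = aₖqₖ₋₁ + qₖ₋₂:
  k=0: a=12, p=12, q=1
  k=1: a=2, p=25, q=2
  k=2: a=2, p=62, q=5
  k=3: a=2, p=149, q=12
  k=4: a=7, p=1105, q=89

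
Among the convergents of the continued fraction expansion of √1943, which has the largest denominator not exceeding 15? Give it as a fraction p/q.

573/13

√1943 = [44; 12, 1, 1, 2, 1, 1, 12, 88, …] (period length 8).
Convergents:
  p_0/q_0 = 44/1
  p_1/q_1 = 529/12
  p_2/q_2 = 573/13
  p_3/q_3 = 1102/25
q_2 = 13 ≤ 15 < 25 = q_3, so the answer is 573/13.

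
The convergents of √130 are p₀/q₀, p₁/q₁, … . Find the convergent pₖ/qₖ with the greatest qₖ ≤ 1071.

6499/570

√130 = [11; 2, 2, 22, …] (period length 3).
Convergents:
  p_0/q_0 = 11/1
  p_1/q_1 = 23/2
  p_2/q_2 = 57/5
  p_3/q_3 = 1277/112
  p_4/q_4 = 2611/229
  p_5/q_5 = 6499/570
  p_6/q_6 = 145589/12769
q_5 = 570 ≤ 1071 < 12769 = q_6, so the answer is 6499/570.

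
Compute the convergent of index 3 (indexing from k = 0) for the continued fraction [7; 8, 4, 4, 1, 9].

997/140

Using pₖ = aₖpₖ₋₁ + pₖ₋₂, qₖ = aₖqₖ₋₁ + qₖ₋₂ (with p₋₁=1, p₋₂=0, q₋₁=0, q₋₂=1):
  k=0: a=7, p=7, q=1
  k=1: a=8, p=57, q=8
  k=2: a=4, p=235, q=33
  k=3: a=4, p=997, q=140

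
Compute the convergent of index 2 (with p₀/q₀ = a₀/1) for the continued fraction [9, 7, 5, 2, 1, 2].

329/36

Using pₖ = aₖpₖ₋₁ + pₖ₋₂, qₖ = aₖqₖ₋₁ + qₖ₋₂ (with p₋₁=1, p₋₂=0, q₋₁=0, q₋₂=1):
  k=0: a=9, p=9, q=1
  k=1: a=7, p=64, q=7
  k=2: a=5, p=329, q=36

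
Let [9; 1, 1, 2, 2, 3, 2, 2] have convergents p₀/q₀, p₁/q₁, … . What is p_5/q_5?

Using pₖ = aₖpₖ₋₁ + pₖ₋₂, qₖ = aₖqₖ₋₁ + qₖ₋₂ (with p₋₁=1, p₋₂=0, q₋₁=0, q₋₂=1):
  k=0: a=9, p=9, q=1
  k=1: a=1, p=10, q=1
  k=2: a=1, p=19, q=2
  k=3: a=2, p=48, q=5
  k=4: a=2, p=115, q=12
  k=5: a=3, p=393, q=41

393/41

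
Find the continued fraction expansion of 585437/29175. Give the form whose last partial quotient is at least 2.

[20; 15, 16, 7, 17]

585437 = 20×29175 + 1937
29175 = 15×1937 + 120
1937 = 16×120 + 17
120 = 7×17 + 1
17 = 17×1 + 0  (stop)
So 585437/29175 = [20; 15, 16, 7, 17].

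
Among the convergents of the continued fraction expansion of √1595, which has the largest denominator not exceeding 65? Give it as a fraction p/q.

√1595 = [39; 1, 14, 1, 78, …] (period length 4).
Convergents:
  p_0/q_0 = 39/1
  p_1/q_1 = 40/1
  p_2/q_2 = 599/15
  p_3/q_3 = 639/16
  p_4/q_4 = 50441/1263
q_3 = 16 ≤ 65 < 1263 = q_4, so the answer is 639/16.

639/16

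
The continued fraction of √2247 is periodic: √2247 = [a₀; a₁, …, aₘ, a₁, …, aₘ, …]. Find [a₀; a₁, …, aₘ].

a₀ = ⌊√2247⌋ = 47.
With m₀=0, d₀=1 and mₖ₊₁ = dₖaₖ − mₖ, dₖ₊₁ = (n − mₖ₊₁²)/dₖ, aₖ₊₁ = ⌊(a₀+mₖ₊₁)/dₖ₊₁⌋:
  k=1: m=47, d=38, a=2
  k=2: m=29, d=37, a=2
  k=3: m=45, d=6, a=15
  k=4: m=45, d=37, a=2
  k=5: m=29, d=38, a=2
  k=6: m=47, d=1, a=94
d=1 and a=2a₀=94 at k=6, so the next step gives (m, d) = (47, 38) again — its k=1 value — and the period has length 6.

[47; 2, 2, 15, 2, 2, 94]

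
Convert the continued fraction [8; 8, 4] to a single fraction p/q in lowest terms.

268/33

Fold from the inside: start with 4/1.
  8 + 1/4 = 33/4
  8 + 4/33 = 268/33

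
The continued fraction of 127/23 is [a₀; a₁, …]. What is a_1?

1

127 = 5·23 + 12   →  a_0 = 5
23 = 1·12 + 11   →  a_1 = 1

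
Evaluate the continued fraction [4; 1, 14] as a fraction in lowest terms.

Fold from the inside: start with 14/1.
  1 + 1/14 = 15/14
  4 + 14/15 = 74/15

74/15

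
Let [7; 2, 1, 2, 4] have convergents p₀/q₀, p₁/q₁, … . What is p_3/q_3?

59/8

Using pₖ = aₖpₖ₋₁ + pₖ₋₂, qₖ = aₖqₖ₋₁ + qₖ₋₂ (with p₋₁=1, p₋₂=0, q₋₁=0, q₋₂=1):
  k=0: a=7, p=7, q=1
  k=1: a=2, p=15, q=2
  k=2: a=1, p=22, q=3
  k=3: a=2, p=59, q=8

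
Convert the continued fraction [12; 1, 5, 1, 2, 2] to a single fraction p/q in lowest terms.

Using pₖ = aₖpₖ₋₁ + pₖ₋₂ and qₖ = aₖqₖ₋₁ + qₖ₋₂:
  k=0: a=12, p=12, q=1
  k=1: a=1, p=13, q=1
  k=2: a=5, p=77, q=6
  k=3: a=1, p=90, q=7
  k=4: a=2, p=257, q=20
  k=5: a=2, p=604, q=47

604/47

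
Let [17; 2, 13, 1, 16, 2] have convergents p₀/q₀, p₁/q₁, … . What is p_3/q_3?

507/29

Using pₖ = aₖpₖ₋₁ + pₖ₋₂, qₖ = aₖqₖ₋₁ + qₖ₋₂ (with p₋₁=1, p₋₂=0, q₋₁=0, q₋₂=1):
  k=0: a=17, p=17, q=1
  k=1: a=2, p=35, q=2
  k=2: a=13, p=472, q=27
  k=3: a=1, p=507, q=29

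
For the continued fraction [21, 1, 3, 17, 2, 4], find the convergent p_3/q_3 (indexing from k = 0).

1501/69

Using pₖ = aₖpₖ₋₁ + pₖ₋₂, qₖ = aₖqₖ₋₁ + qₖ₋₂ (with p₋₁=1, p₋₂=0, q₋₁=0, q₋₂=1):
  k=0: a=21, p=21, q=1
  k=1: a=1, p=22, q=1
  k=2: a=3, p=87, q=4
  k=3: a=17, p=1501, q=69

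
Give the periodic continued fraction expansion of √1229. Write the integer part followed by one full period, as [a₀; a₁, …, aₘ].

[35; 17, 1, 1, 17, 70]

a₀ = ⌊√1229⌋ = 35.
With m₀=0, d₀=1 and mₖ₊₁ = dₖaₖ − mₖ, dₖ₊₁ = (n − mₖ₊₁²)/dₖ, aₖ₊₁ = ⌊(a₀+mₖ₊₁)/dₖ₊₁⌋:
  k=1: m=35, d=4, a=17
  k=2: m=33, d=35, a=1
  k=3: m=2, d=35, a=1
  k=4: m=33, d=4, a=17
  k=5: m=35, d=1, a=70
d=1 and a=2a₀=70 at k=5, so the next step gives (m, d) = (35, 4) again — its k=1 value — and the period has length 5.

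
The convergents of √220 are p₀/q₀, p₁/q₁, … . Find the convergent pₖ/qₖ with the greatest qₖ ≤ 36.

√220 = [14; 1, 4, 1, 28, …] (period length 4).
Convergents:
  p_0/q_0 = 14/1
  p_1/q_1 = 15/1
  p_2/q_2 = 74/5
  p_3/q_3 = 89/6
  p_4/q_4 = 2566/173
q_3 = 6 ≤ 36 < 173 = q_4, so the answer is 89/6.

89/6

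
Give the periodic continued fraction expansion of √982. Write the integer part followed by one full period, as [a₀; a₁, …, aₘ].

a₀ = ⌊√982⌋ = 31.

[31; 2, 1, 30, 1, 2, 62]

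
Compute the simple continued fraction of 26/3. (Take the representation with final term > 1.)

[8; 1, 2]

26 = 8×3 + 2
3 = 1×2 + 1
2 = 2×1 + 0  (stop)
So 26/3 = [8; 1, 2].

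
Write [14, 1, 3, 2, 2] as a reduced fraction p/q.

Fold from the inside: start with 2/1.
  2 + 1/2 = 5/2
  3 + 2/5 = 17/5
  1 + 5/17 = 22/17
  14 + 17/22 = 325/22

325/22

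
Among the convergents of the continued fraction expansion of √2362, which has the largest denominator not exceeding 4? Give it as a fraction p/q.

146/3

√2362 = [48; 1, 1, 1, 1, 96, …] (period length 5).
Convergents:
  p_0/q_0 = 48/1
  p_1/q_1 = 49/1
  p_2/q_2 = 97/2
  p_3/q_3 = 146/3
  p_4/q_4 = 243/5
q_3 = 3 ≤ 4 < 5 = q_4, so the answer is 146/3.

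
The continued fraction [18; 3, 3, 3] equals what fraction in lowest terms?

604/33

Fold from the inside: start with 3/1.
  3 + 1/3 = 10/3
  3 + 3/10 = 33/10
  18 + 10/33 = 604/33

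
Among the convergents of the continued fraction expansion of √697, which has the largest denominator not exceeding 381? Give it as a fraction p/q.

6917/262

√697 = [26; 2, 2, 52, …] (period length 3).
Convergents:
  p_0/q_0 = 26/1
  p_1/q_1 = 53/2
  p_2/q_2 = 132/5
  p_3/q_3 = 6917/262
  p_4/q_4 = 13966/529
q_3 = 262 ≤ 381 < 529 = q_4, so the answer is 6917/262.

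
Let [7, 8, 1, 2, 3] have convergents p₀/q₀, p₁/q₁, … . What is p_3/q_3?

Using pₖ = aₖpₖ₋₁ + pₖ₋₂, qₖ = aₖqₖ₋₁ + qₖ₋₂ (with p₋₁=1, p₋₂=0, q₋₁=0, q₋₂=1):
  k=0: a=7, p=7, q=1
  k=1: a=8, p=57, q=8
  k=2: a=1, p=64, q=9
  k=3: a=2, p=185, q=26

185/26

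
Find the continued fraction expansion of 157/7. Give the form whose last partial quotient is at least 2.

[22; 2, 3]

157 = 22×7 + 3
7 = 2×3 + 1
3 = 3×1 + 0  (stop)
So 157/7 = [22; 2, 3].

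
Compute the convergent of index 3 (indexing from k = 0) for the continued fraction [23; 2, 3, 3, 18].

539/23

Using pₖ = aₖpₖ₋₁ + pₖ₋₂, qₖ = aₖqₖ₋₁ + qₖ₋₂ (with p₋₁=1, p₋₂=0, q₋₁=0, q₋₂=1):
  k=0: a=23, p=23, q=1
  k=1: a=2, p=47, q=2
  k=2: a=3, p=164, q=7
  k=3: a=3, p=539, q=23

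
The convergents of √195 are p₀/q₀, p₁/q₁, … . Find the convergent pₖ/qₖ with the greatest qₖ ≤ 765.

√195 = [13; 1, 26, …] (period length 2).
Convergents:
  p_0/q_0 = 13/1
  p_1/q_1 = 14/1
  p_2/q_2 = 377/27
  p_3/q_3 = 391/28
  p_4/q_4 = 10543/755
  p_5/q_5 = 10934/783
q_4 = 755 ≤ 765 < 783 = q_5, so the answer is 10543/755.

10543/755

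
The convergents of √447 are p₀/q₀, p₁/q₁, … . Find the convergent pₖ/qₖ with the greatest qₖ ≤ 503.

√447 = [21; 7, 42, …] (period length 2).
Convergents:
  p_0/q_0 = 21/1
  p_1/q_1 = 148/7
  p_2/q_2 = 6237/295
  p_3/q_3 = 43807/2072
q_2 = 295 ≤ 503 < 2072 = q_3, so the answer is 6237/295.

6237/295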